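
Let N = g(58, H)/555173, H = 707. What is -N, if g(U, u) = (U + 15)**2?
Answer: -5329/555173 ≈ -0.0095988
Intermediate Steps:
g(U, u) = (15 + U)**2
N = 5329/555173 (N = (15 + 58)**2/555173 = 73**2*(1/555173) = 5329*(1/555173) = 5329/555173 ≈ 0.0095988)
-N = -1*5329/555173 = -5329/555173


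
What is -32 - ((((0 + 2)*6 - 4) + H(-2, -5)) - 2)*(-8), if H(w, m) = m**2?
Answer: 216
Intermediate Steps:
-32 - ((((0 + 2)*6 - 4) + H(-2, -5)) - 2)*(-8) = -32 - ((((0 + 2)*6 - 4) + (-5)**2) - 2)*(-8) = -32 - (((2*6 - 4) + 25) - 2)*(-8) = -32 - (((12 - 4) + 25) - 2)*(-8) = -32 - ((8 + 25) - 2)*(-8) = -32 - (33 - 2)*(-8) = -32 - 31*(-8) = -32 - 1*(-248) = -32 + 248 = 216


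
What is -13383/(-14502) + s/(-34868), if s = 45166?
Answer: -7848287/21068989 ≈ -0.37250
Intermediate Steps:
-13383/(-14502) + s/(-34868) = -13383/(-14502) + 45166/(-34868) = -13383*(-1/14502) + 45166*(-1/34868) = 4461/4834 - 22583/17434 = -7848287/21068989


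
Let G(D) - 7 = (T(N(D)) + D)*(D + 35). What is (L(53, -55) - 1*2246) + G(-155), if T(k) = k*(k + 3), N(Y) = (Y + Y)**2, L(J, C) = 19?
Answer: -1108259779620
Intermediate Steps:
N(Y) = 4*Y**2 (N(Y) = (2*Y)**2 = 4*Y**2)
T(k) = k*(3 + k)
G(D) = 7 + (35 + D)*(D + 4*D**2*(3 + 4*D**2)) (G(D) = 7 + ((4*D**2)*(3 + 4*D**2) + D)*(D + 35) = 7 + (4*D**2*(3 + 4*D**2) + D)*(35 + D) = 7 + (D + 4*D**2*(3 + 4*D**2))*(35 + D) = 7 + (35 + D)*(D + 4*D**2*(3 + 4*D**2)))
(L(53, -55) - 1*2246) + G(-155) = (19 - 1*2246) + (7 + 12*(-155)**3 + 16*(-155)**5 + 35*(-155) + 421*(-155)**2 + 560*(-155)**4) = (19 - 2246) + (7 + 12*(-3723875) + 16*(-89466096875) - 5425 + 421*24025 + 560*577200625) = -2227 + (7 - 44686500 - 1431457550000 - 5425 + 10114525 + 323232350000) = -2227 - 1108259777393 = -1108259779620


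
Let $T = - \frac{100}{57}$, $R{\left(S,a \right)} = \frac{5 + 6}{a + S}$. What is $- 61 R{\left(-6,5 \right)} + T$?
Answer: $\frac{38147}{57} \approx 669.25$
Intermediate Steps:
$R{\left(S,a \right)} = \frac{11}{S + a}$
$T = - \frac{100}{57}$ ($T = \left(-100\right) \frac{1}{57} = - \frac{100}{57} \approx -1.7544$)
$- 61 R{\left(-6,5 \right)} + T = - 61 \frac{11}{-6 + 5} - \frac{100}{57} = - 61 \frac{11}{-1} - \frac{100}{57} = - 61 \cdot 11 \left(-1\right) - \frac{100}{57} = \left(-61\right) \left(-11\right) - \frac{100}{57} = 671 - \frac{100}{57} = \frac{38147}{57}$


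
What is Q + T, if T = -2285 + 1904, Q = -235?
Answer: -616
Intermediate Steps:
T = -381
Q + T = -235 - 381 = -616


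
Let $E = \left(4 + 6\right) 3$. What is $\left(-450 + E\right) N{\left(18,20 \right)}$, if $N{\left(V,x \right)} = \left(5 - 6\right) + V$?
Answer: $-7140$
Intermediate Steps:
$N{\left(V,x \right)} = -1 + V$
$E = 30$ ($E = 10 \cdot 3 = 30$)
$\left(-450 + E\right) N{\left(18,20 \right)} = \left(-450 + 30\right) \left(-1 + 18\right) = \left(-420\right) 17 = -7140$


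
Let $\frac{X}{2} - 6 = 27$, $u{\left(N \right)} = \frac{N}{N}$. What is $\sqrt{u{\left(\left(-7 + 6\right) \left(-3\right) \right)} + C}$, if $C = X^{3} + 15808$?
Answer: $\sqrt{303305} \approx 550.73$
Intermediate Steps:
$u{\left(N \right)} = 1$
$X = 66$ ($X = 12 + 2 \cdot 27 = 12 + 54 = 66$)
$C = 303304$ ($C = 66^{3} + 15808 = 287496 + 15808 = 303304$)
$\sqrt{u{\left(\left(-7 + 6\right) \left(-3\right) \right)} + C} = \sqrt{1 + 303304} = \sqrt{303305}$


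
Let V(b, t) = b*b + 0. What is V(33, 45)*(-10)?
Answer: -10890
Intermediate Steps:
V(b, t) = b**2 (V(b, t) = b**2 + 0 = b**2)
V(33, 45)*(-10) = 33**2*(-10) = 1089*(-10) = -10890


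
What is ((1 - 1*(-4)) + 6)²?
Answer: 121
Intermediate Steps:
((1 - 1*(-4)) + 6)² = ((1 + 4) + 6)² = (5 + 6)² = 11² = 121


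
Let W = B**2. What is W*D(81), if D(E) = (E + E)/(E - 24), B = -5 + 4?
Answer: 54/19 ≈ 2.8421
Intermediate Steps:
B = -1
D(E) = 2*E/(-24 + E) (D(E) = (2*E)/(-24 + E) = 2*E/(-24 + E))
W = 1 (W = (-1)**2 = 1)
W*D(81) = 1*(2*81/(-24 + 81)) = 1*(2*81/57) = 1*(2*81*(1/57)) = 1*(54/19) = 54/19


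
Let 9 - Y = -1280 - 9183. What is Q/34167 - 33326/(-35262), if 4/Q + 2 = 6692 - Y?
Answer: 358864337383/379711776969 ≈ 0.94510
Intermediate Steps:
Y = 10472 (Y = 9 - (-1280 - 9183) = 9 - 1*(-10463) = 9 + 10463 = 10472)
Q = -2/1891 (Q = 4/(-2 + (6692 - 1*10472)) = 4/(-2 + (6692 - 10472)) = 4/(-2 - 3780) = 4/(-3782) = 4*(-1/3782) = -2/1891 ≈ -0.0010576)
Q/34167 - 33326/(-35262) = -2/1891/34167 - 33326/(-35262) = -2/1891*1/34167 - 33326*(-1/35262) = -2/64609797 + 16663/17631 = 358864337383/379711776969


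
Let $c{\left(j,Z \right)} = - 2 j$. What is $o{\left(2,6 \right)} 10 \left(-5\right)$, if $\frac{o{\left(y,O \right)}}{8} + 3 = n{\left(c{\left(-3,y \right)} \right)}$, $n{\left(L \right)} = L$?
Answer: $-1200$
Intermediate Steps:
$o{\left(y,O \right)} = 24$ ($o{\left(y,O \right)} = -24 + 8 \left(\left(-2\right) \left(-3\right)\right) = -24 + 8 \cdot 6 = -24 + 48 = 24$)
$o{\left(2,6 \right)} 10 \left(-5\right) = 24 \cdot 10 \left(-5\right) = 240 \left(-5\right) = -1200$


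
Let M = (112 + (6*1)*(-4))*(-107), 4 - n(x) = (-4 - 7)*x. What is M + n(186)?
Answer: -7366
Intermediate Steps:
n(x) = 4 + 11*x (n(x) = 4 - (-4 - 7)*x = 4 - (-11)*x = 4 + 11*x)
M = -9416 (M = (112 + 6*(-4))*(-107) = (112 - 24)*(-107) = 88*(-107) = -9416)
M + n(186) = -9416 + (4 + 11*186) = -9416 + (4 + 2046) = -9416 + 2050 = -7366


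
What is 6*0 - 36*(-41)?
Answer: 1476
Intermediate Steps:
6*0 - 36*(-41) = 0 + 1476 = 1476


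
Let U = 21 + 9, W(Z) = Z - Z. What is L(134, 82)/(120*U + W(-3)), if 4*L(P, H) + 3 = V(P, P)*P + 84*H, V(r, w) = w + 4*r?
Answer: 19333/2880 ≈ 6.7128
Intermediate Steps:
W(Z) = 0
U = 30
L(P, H) = -¾ + 21*H + 5*P²/4 (L(P, H) = -¾ + ((P + 4*P)*P + 84*H)/4 = -¾ + ((5*P)*P + 84*H)/4 = -¾ + (5*P² + 84*H)/4 = -¾ + (21*H + 5*P²/4) = -¾ + 21*H + 5*P²/4)
L(134, 82)/(120*U + W(-3)) = (-¾ + 21*82 + (5/4)*134²)/(120*30 + 0) = (-¾ + 1722 + (5/4)*17956)/(3600 + 0) = (-¾ + 1722 + 22445)/3600 = (96665/4)*(1/3600) = 19333/2880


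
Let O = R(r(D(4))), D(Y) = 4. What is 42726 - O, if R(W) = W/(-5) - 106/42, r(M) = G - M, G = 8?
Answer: 4486579/105 ≈ 42729.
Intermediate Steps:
r(M) = 8 - M
R(W) = -53/21 - W/5 (R(W) = W*(-⅕) - 106*1/42 = -W/5 - 53/21 = -53/21 - W/5)
O = -349/105 (O = -53/21 - (8 - 1*4)/5 = -53/21 - (8 - 4)/5 = -53/21 - ⅕*4 = -53/21 - ⅘ = -349/105 ≈ -3.3238)
42726 - O = 42726 - 1*(-349/105) = 42726 + 349/105 = 4486579/105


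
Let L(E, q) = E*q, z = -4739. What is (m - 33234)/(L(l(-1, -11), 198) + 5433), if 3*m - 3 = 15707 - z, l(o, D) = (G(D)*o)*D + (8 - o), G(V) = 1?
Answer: -79253/28179 ≈ -2.8125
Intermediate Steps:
l(o, D) = 8 - o + D*o (l(o, D) = (1*o)*D + (8 - o) = o*D + (8 - o) = D*o + (8 - o) = 8 - o + D*o)
m = 20449/3 (m = 1 + (15707 - 1*(-4739))/3 = 1 + (15707 + 4739)/3 = 1 + (⅓)*20446 = 1 + 20446/3 = 20449/3 ≈ 6816.3)
(m - 33234)/(L(l(-1, -11), 198) + 5433) = (20449/3 - 33234)/((8 - 1*(-1) - 11*(-1))*198 + 5433) = -79253/(3*((8 + 1 + 11)*198 + 5433)) = -79253/(3*(20*198 + 5433)) = -79253/(3*(3960 + 5433)) = -79253/3/9393 = -79253/3*1/9393 = -79253/28179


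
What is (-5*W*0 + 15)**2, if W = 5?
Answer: 225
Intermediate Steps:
(-5*W*0 + 15)**2 = (-5*5*0 + 15)**2 = (-25*0 + 15)**2 = (0 + 15)**2 = 15**2 = 225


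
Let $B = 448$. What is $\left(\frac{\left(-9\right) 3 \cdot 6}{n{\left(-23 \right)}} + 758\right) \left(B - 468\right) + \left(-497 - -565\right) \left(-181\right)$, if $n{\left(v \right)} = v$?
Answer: $- \frac{635004}{23} \approx -27609.0$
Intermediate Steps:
$\left(\frac{\left(-9\right) 3 \cdot 6}{n{\left(-23 \right)}} + 758\right) \left(B - 468\right) + \left(-497 - -565\right) \left(-181\right) = \left(\frac{\left(-9\right) 3 \cdot 6}{-23} + 758\right) \left(448 - 468\right) + \left(-497 - -565\right) \left(-181\right) = \left(\left(-27\right) 6 \left(- \frac{1}{23}\right) + 758\right) \left(-20\right) + \left(-497 + 565\right) \left(-181\right) = \left(\left(-162\right) \left(- \frac{1}{23}\right) + 758\right) \left(-20\right) + 68 \left(-181\right) = \left(\frac{162}{23} + 758\right) \left(-20\right) - 12308 = \frac{17596}{23} \left(-20\right) - 12308 = - \frac{351920}{23} - 12308 = - \frac{635004}{23}$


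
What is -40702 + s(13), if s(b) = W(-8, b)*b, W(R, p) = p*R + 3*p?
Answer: -41547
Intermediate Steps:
W(R, p) = 3*p + R*p (W(R, p) = R*p + 3*p = 3*p + R*p)
s(b) = -5*b² (s(b) = (b*(3 - 8))*b = (b*(-5))*b = (-5*b)*b = -5*b²)
-40702 + s(13) = -40702 - 5*13² = -40702 - 5*169 = -40702 - 845 = -41547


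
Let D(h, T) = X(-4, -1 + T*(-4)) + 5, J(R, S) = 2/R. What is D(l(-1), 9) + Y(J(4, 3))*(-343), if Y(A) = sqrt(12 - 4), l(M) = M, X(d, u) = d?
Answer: 1 - 686*sqrt(2) ≈ -969.15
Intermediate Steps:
D(h, T) = 1 (D(h, T) = -4 + 5 = 1)
Y(A) = 2*sqrt(2) (Y(A) = sqrt(8) = 2*sqrt(2))
D(l(-1), 9) + Y(J(4, 3))*(-343) = 1 + (2*sqrt(2))*(-343) = 1 - 686*sqrt(2)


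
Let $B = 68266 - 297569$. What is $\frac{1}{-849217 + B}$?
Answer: $- \frac{1}{1078520} \approx -9.272 \cdot 10^{-7}$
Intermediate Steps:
$B = -229303$ ($B = 68266 - 297569 = -229303$)
$\frac{1}{-849217 + B} = \frac{1}{-849217 - 229303} = \frac{1}{-1078520} = - \frac{1}{1078520}$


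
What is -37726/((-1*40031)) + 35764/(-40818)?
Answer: 54115592/816992679 ≈ 0.066238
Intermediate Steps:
-37726/((-1*40031)) + 35764/(-40818) = -37726/(-40031) + 35764*(-1/40818) = -37726*(-1/40031) - 17882/20409 = 37726/40031 - 17882/20409 = 54115592/816992679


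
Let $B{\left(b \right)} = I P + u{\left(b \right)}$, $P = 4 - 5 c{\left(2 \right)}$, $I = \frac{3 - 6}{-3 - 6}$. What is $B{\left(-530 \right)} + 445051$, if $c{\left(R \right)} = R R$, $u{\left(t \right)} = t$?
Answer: $\frac{1333547}{3} \approx 4.4452 \cdot 10^{5}$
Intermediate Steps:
$c{\left(R \right)} = R^{2}$
$I = \frac{1}{3}$ ($I = - \frac{3}{-9} = \left(-3\right) \left(- \frac{1}{9}\right) = \frac{1}{3} \approx 0.33333$)
$P = -16$ ($P = 4 - 5 \cdot 2^{2} = 4 - 20 = -16$)
$B{\left(b \right)} = - \frac{16}{3} + b$ ($B{\left(b \right)} = \frac{1}{3} \left(-16\right) + b = - \frac{16}{3} + b$)
$B{\left(-530 \right)} + 445051 = \left(- \frac{16}{3} - 530\right) + 445051 = - \frac{1606}{3} + 445051 = \frac{1333547}{3}$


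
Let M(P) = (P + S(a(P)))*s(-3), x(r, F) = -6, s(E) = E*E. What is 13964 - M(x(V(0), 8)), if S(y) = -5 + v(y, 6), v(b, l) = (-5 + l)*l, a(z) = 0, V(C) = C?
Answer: 14009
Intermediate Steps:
s(E) = E²
v(b, l) = l*(-5 + l)
S(y) = 1 (S(y) = -5 + 6*(-5 + 6) = -5 + 6*1 = -5 + 6 = 1)
M(P) = 9 + 9*P (M(P) = (P + 1)*(-3)² = (1 + P)*9 = 9 + 9*P)
13964 - M(x(V(0), 8)) = 13964 - (9 + 9*(-6)) = 13964 - (9 - 54) = 13964 - 1*(-45) = 13964 + 45 = 14009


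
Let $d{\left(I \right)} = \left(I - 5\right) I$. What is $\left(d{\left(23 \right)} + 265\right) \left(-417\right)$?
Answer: $-283143$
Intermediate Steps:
$d{\left(I \right)} = I \left(-5 + I\right)$ ($d{\left(I \right)} = \left(-5 + I\right) I = I \left(-5 + I\right)$)
$\left(d{\left(23 \right)} + 265\right) \left(-417\right) = \left(23 \left(-5 + 23\right) + 265\right) \left(-417\right) = \left(23 \cdot 18 + 265\right) \left(-417\right) = \left(414 + 265\right) \left(-417\right) = 679 \left(-417\right) = -283143$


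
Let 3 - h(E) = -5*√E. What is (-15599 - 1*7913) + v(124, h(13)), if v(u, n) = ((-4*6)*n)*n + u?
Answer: -31404 - 720*√13 ≈ -34000.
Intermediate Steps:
h(E) = 3 + 5*√E (h(E) = 3 - (-5)*√E = 3 + 5*√E)
v(u, n) = u - 24*n² (v(u, n) = (-24*n)*n + u = -24*n² + u = u - 24*n²)
(-15599 - 1*7913) + v(124, h(13)) = (-15599 - 1*7913) + (124 - 24*(3 + 5*√13)²) = (-15599 - 7913) + (124 - 24*(3 + 5*√13)²) = -23512 + (124 - 24*(3 + 5*√13)²) = -23388 - 24*(3 + 5*√13)²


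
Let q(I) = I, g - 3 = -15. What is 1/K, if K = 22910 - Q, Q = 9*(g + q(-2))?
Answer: 1/23036 ≈ 4.3410e-5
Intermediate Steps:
g = -12 (g = 3 - 15 = -12)
Q = -126 (Q = 9*(-12 - 2) = 9*(-14) = -126)
K = 23036 (K = 22910 - 1*(-126) = 22910 + 126 = 23036)
1/K = 1/23036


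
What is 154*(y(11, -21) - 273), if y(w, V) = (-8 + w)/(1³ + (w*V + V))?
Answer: -10553004/251 ≈ -42044.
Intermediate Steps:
y(w, V) = (-8 + w)/(1 + V + V*w) (y(w, V) = (-8 + w)/(1 + (V*w + V)) = (-8 + w)/(1 + (V + V*w)) = (-8 + w)/(1 + V + V*w))
154*(y(11, -21) - 273) = 154*((-8 + 11)/(1 - 21 - 21*11) - 273) = 154*(3/(1 - 21 - 231) - 273) = 154*(3/(-251) - 273) = 154*(-1/251*3 - 273) = 154*(-3/251 - 273) = 154*(-68526/251) = -10553004/251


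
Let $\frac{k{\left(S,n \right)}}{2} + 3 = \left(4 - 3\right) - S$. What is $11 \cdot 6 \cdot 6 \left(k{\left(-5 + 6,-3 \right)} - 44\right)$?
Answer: $-19800$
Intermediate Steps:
$k{\left(S,n \right)} = -4 - 2 S$ ($k{\left(S,n \right)} = -6 + 2 \left(\left(4 - 3\right) - S\right) = -6 + 2 \left(1 - S\right) = -6 - \left(-2 + 2 S\right) = -4 - 2 S$)
$11 \cdot 6 \cdot 6 \left(k{\left(-5 + 6,-3 \right)} - 44\right) = 11 \cdot 6 \cdot 6 \left(\left(-4 - 2 \left(-5 + 6\right)\right) - 44\right) = 11 \cdot 36 \left(\left(-4 - 2\right) - 44\right) = 396 \left(\left(-4 - 2\right) - 44\right) = 396 \left(-6 - 44\right) = 396 \left(-50\right) = -19800$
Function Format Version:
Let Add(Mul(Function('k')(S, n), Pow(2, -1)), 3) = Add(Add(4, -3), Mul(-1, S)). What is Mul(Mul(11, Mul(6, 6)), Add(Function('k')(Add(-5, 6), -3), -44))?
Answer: -19800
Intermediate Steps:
Function('k')(S, n) = Add(-4, Mul(-2, S)) (Function('k')(S, n) = Add(-6, Mul(2, Add(Add(4, -3), Mul(-1, S)))) = Add(-6, Mul(2, Add(1, Mul(-1, S)))) = Add(-6, Add(2, Mul(-2, S))) = Add(-4, Mul(-2, S)))
Mul(Mul(11, Mul(6, 6)), Add(Function('k')(Add(-5, 6), -3), -44)) = Mul(Mul(11, Mul(6, 6)), Add(Add(-4, Mul(-2, Add(-5, 6))), -44)) = Mul(Mul(11, 36), Add(Add(-4, Mul(-2, 1)), -44)) = Mul(396, Add(Add(-4, -2), -44)) = Mul(396, Add(-6, -44)) = Mul(396, -50) = -19800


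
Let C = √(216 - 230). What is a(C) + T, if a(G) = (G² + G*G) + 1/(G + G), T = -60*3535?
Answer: -212128 - I*√14/28 ≈ -2.1213e+5 - 0.13363*I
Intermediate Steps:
C = I*√14 (C = √(-14) = I*√14 ≈ 3.7417*I)
T = -212100
a(G) = 1/(2*G) + 2*G² (a(G) = (G² + G²) + 1/(2*G) = 2*G² + 1/(2*G) = 1/(2*G) + 2*G²)
a(C) + T = (1 + 4*(I*√14)³)/(2*((I*√14))) - 212100 = (-I*√14/14)*(1 + 4*(-14*I*√14))/2 - 212100 = (-I*√14/14)*(1 - 56*I*√14)/2 - 212100 = -I*√14*(1 - 56*I*√14)/28 - 212100 = -212100 - I*√14*(1 - 56*I*√14)/28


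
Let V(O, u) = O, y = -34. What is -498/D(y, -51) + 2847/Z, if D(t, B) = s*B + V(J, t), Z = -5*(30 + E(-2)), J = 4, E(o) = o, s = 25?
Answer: -3548817/177940 ≈ -19.944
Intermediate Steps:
Z = -140 (Z = -5*(30 - 2) = -5*28 = -140)
D(t, B) = 4 + 25*B (D(t, B) = 25*B + 4 = 4 + 25*B)
-498/D(y, -51) + 2847/Z = -498/(4 + 25*(-51)) + 2847/(-140) = -498/(4 - 1275) + 2847*(-1/140) = -498/(-1271) - 2847/140 = -498*(-1/1271) - 2847/140 = 498/1271 - 2847/140 = -3548817/177940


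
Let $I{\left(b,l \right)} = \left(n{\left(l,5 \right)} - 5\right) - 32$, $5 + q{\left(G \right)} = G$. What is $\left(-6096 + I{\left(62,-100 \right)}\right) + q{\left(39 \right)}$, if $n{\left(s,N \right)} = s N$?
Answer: $-6599$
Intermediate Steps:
$n{\left(s,N \right)} = N s$
$q{\left(G \right)} = -5 + G$
$I{\left(b,l \right)} = -37 + 5 l$ ($I{\left(b,l \right)} = \left(5 l - 5\right) - 32 = \left(-5 + 5 l\right) - 32 = -37 + 5 l$)
$\left(-6096 + I{\left(62,-100 \right)}\right) + q{\left(39 \right)} = \left(-6096 + \left(-37 + 5 \left(-100\right)\right)\right) + \left(-5 + 39\right) = \left(-6096 - 537\right) + 34 = -6633 + 34 = -6599$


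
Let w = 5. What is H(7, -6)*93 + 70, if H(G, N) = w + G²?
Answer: 5092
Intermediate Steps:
H(G, N) = 5 + G²
H(7, -6)*93 + 70 = (5 + 7²)*93 + 70 = (5 + 49)*93 + 70 = 54*93 + 70 = 5022 + 70 = 5092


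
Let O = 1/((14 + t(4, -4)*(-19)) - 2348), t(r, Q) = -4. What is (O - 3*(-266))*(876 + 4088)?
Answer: 4472273606/1129 ≈ 3.9613e+6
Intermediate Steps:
O = -1/2258 (O = 1/((14 - 4*(-19)) - 2348) = 1/((14 + 76) - 2348) = 1/(90 - 2348) = 1/(-2258) = -1/2258 ≈ -0.00044287)
(O - 3*(-266))*(876 + 4088) = (-1/2258 - 3*(-266))*(876 + 4088) = (-1/2258 + 798)*4964 = (1801883/2258)*4964 = 4472273606/1129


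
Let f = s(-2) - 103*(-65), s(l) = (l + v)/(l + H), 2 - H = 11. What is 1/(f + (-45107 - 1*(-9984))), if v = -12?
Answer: -11/312694 ≈ -3.5178e-5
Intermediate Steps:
H = -9 (H = 2 - 1*11 = 2 - 11 = -9)
s(l) = (-12 + l)/(-9 + l) (s(l) = (l - 12)/(l - 9) = (-12 + l)/(-9 + l))
f = 73659/11 (f = (-12 - 2)/(-9 - 2) - 103*(-65) = -14/(-11) + 6695 = -1/11*(-14) + 6695 = 14/11 + 6695 = 73659/11 ≈ 6696.3)
1/(f + (-45107 - 1*(-9984))) = 1/(73659/11 + (-45107 - 1*(-9984))) = 1/(73659/11 + (-45107 + 9984)) = 1/(73659/11 - 35123) = 1/(-312694/11) = -11/312694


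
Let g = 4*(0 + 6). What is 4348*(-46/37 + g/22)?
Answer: -269576/407 ≈ -662.35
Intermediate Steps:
g = 24 (g = 4*6 = 24)
4348*(-46/37 + g/22) = 4348*(-46/37 + 24/22) = 4348*(-46*1/37 + 24*(1/22)) = 4348*(-46/37 + 12/11) = 4348*(-62/407) = -269576/407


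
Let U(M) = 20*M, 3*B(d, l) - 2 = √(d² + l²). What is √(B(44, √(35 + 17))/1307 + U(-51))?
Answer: √(-15681717978 + 7842*√497)/3921 ≈ 31.937*I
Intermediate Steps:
B(d, l) = ⅔ + √(d² + l²)/3
√(B(44, √(35 + 17))/1307 + U(-51)) = √((⅔ + √(44² + (√(35 + 17))²)/3)/1307 + 20*(-51)) = √((⅔ + √(1936 + (√52)²)/3)*(1/1307) - 1020) = √((⅔ + √(1936 + (2*√13)²)/3)*(1/1307) - 1020) = √((⅔ + √(1936 + 52)/3)*(1/1307) - 1020) = √((⅔ + √1988/3)*(1/1307) - 1020) = √((⅔ + (2*√497)/3)*(1/1307) - 1020) = √((⅔ + 2*√497/3)*(1/1307) - 1020) = √((2/3921 + 2*√497/3921) - 1020) = √(-3999418/3921 + 2*√497/3921)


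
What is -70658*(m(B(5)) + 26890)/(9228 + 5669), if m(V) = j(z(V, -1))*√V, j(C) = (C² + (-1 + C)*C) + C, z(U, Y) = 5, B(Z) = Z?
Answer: -1899993620/14897 - 3532900*√5/14897 ≈ -1.2807e+5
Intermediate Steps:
j(C) = C + C² + C*(-1 + C) (j(C) = (C² + C*(-1 + C)) + C = C + C² + C*(-1 + C))
m(V) = 50*√V (m(V) = (2*5²)*√V = (2*25)*√V = 50*√V)
-70658*(m(B(5)) + 26890)/(9228 + 5669) = -70658*(50*√5 + 26890)/(9228 + 5669) = -(1899993620/14897 + 3532900*√5/14897) = -70658*(26890/14897 + 50*√5/14897) = -1899993620/14897 - 3532900*√5/14897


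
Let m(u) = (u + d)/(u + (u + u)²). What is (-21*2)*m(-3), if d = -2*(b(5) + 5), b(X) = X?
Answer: 322/11 ≈ 29.273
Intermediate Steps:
d = -20 (d = -2*(5 + 5) = -2*10 = -20)
m(u) = (-20 + u)/(u + 4*u²) (m(u) = (u - 20)/(u + (u + u)²) = (-20 + u)/(u + (2*u)²) = (-20 + u)/(u + 4*u²))
(-21*2)*m(-3) = (-21*2)*((-20 - 3)/((-3)*(1 + 4*(-3)))) = -(-14)*(-23)/(1 - 12) = -(-14)*(-23)/(-11) = -(-14)*(-1)*(-23)/11 = -42*(-23/33) = 322/11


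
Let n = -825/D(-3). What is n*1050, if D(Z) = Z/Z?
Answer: -866250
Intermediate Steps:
D(Z) = 1
n = -825 (n = -825/1 = -825*1 = -825)
n*1050 = -825*1050 = -866250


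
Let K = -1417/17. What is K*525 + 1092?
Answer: -725361/17 ≈ -42668.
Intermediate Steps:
K = -1417/17 (K = -1417*1/17 = -1417/17 ≈ -83.353)
K*525 + 1092 = -1417/17*525 + 1092 = -743925/17 + 1092 = -725361/17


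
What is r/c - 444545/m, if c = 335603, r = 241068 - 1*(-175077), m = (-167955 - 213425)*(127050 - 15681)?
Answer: 3535090828598507/2850874271191932 ≈ 1.2400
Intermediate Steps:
m = -42473909220 (m = -381380*111369 = -42473909220)
r = 416145 (r = 241068 + 175077 = 416145)
r/c - 444545/m = 416145/335603 - 444545/(-42473909220) = 416145*(1/335603) - 444545*(-1/42473909220) = 416145/335603 + 88909/8494781844 = 3535090828598507/2850874271191932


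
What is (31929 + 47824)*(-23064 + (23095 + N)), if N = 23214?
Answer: 1853858485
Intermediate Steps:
(31929 + 47824)*(-23064 + (23095 + N)) = (31929 + 47824)*(-23064 + (23095 + 23214)) = 79753*(-23064 + 46309) = 79753*23245 = 1853858485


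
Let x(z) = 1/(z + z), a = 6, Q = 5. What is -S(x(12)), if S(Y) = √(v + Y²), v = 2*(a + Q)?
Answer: -√12673/24 ≈ -4.6906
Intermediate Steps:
x(z) = 1/(2*z)
v = 22 (v = 2*(6 + 5) = 2*11 = 22)
S(Y) = √(22 + Y²)
-S(x(12)) = -√(22 + ((½)/12)²) = -√(22 + ((½)*(1/12))²) = -√(22 + (1/24)²) = -√(22 + 1/576) = -√(12673/576) = -√12673/24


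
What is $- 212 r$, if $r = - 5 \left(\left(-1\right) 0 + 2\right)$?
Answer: $2120$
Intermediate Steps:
$r = -10$ ($r = - 5 \left(0 + 2\right) = \left(-5\right) 2 = -10$)
$- 212 r = \left(-212\right) \left(-10\right) = 2120$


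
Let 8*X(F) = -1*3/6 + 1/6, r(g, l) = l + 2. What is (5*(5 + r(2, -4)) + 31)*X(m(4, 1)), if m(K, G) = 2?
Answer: -23/12 ≈ -1.9167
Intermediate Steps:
r(g, l) = 2 + l
X(F) = -1/24 (X(F) = (-1*3/6 + 1/6)/8 = (-3*⅙ + 1*(⅙))/8 = (-½ + ⅙)/8 = (⅛)*(-⅓) = -1/24)
(5*(5 + r(2, -4)) + 31)*X(m(4, 1)) = (5*(5 + (2 - 4)) + 31)*(-1/24) = (5*(5 - 2) + 31)*(-1/24) = (5*3 + 31)*(-1/24) = (15 + 31)*(-1/24) = 46*(-1/24) = -23/12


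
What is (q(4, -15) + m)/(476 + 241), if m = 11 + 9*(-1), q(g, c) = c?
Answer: -13/717 ≈ -0.018131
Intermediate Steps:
m = 2 (m = 11 - 9 = 2)
(q(4, -15) + m)/(476 + 241) = (-15 + 2)/(476 + 241) = -13/717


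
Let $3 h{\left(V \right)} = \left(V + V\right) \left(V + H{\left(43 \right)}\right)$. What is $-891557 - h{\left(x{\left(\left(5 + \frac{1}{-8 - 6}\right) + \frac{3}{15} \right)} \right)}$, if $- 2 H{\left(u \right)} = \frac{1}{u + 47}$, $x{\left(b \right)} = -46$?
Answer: $- \frac{120550658}{135} \approx -8.9297 \cdot 10^{5}$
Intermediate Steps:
$H{\left(u \right)} = - \frac{1}{2 \left(47 + u\right)}$ ($H{\left(u \right)} = - \frac{1}{2 \left(u + 47\right)} = - \frac{1}{2 \left(47 + u\right)}$)
$h{\left(V \right)} = \frac{2 V \left(- \frac{1}{180} + V\right)}{3}$ ($h{\left(V \right)} = \frac{\left(V + V\right) \left(V - \frac{1}{94 + 2 \cdot 43}\right)}{3} = \frac{2 V \left(V - \frac{1}{94 + 86}\right)}{3} = \frac{2 V \left(V - \frac{1}{180}\right)}{3} = \frac{2 V \left(- \frac{1}{180} + V\right)}{3}$)
$-891557 - h{\left(x{\left(\left(5 + \frac{1}{-8 - 6}\right) + \frac{3}{15} \right)} \right)} = -891557 - \frac{1}{270} \left(-46\right) \left(-1 + 180 \left(-46\right)\right) = -891557 - \frac{1}{270} \left(-46\right) \left(-1 - 8280\right) = -891557 - \frac{1}{270} \left(-46\right) \left(-8281\right) = -891557 - \frac{190463}{135} = - \frac{120550658}{135}$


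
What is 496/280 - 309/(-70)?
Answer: 433/70 ≈ 6.1857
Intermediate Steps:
496/280 - 309/(-70) = 496*(1/280) - 309*(-1/70) = 62/35 + 309/70 = 433/70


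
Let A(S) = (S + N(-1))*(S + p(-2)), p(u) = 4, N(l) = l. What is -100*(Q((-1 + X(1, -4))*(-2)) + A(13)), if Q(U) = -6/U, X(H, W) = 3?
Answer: -20550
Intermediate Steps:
A(S) = (-1 + S)*(4 + S) (A(S) = (S - 1)*(S + 4) = (-1 + S)*(4 + S))
-100*(Q((-1 + X(1, -4))*(-2)) + A(13)) = -100*(-6*(-1/(2*(-1 + 3))) + (-4 + 13² + 3*13)) = -100*(-6/(2*(-2)) + (-4 + 169 + 39)) = -100*(-6/(-4) + 204) = -100*(-6*(-¼) + 204) = -100*(3/2 + 204) = -100*411/2 = -20550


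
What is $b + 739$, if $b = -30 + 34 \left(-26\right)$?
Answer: $-175$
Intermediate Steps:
$b = -914$ ($b = -30 - 884 = -914$)
$b + 739 = -914 + 739 = -175$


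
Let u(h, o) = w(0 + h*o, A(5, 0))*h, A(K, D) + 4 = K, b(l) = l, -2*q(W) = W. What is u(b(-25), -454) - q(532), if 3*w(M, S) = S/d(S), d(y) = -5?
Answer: 803/3 ≈ 267.67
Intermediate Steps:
q(W) = -W/2
A(K, D) = -4 + K
w(M, S) = -S/15 (w(M, S) = (S/(-5))/3 = (S*(-1/5))/3 = (-S/5)/3 = -S/15)
u(h, o) = -h/15 (u(h, o) = (-(-4 + 5)/15)*h = (-1/15*1)*h = -h/15)
u(b(-25), -454) - q(532) = -1/15*(-25) - (-1)*532/2 = 5/3 - 1*(-266) = 5/3 + 266 = 803/3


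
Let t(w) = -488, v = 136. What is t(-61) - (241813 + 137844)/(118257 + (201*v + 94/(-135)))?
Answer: -311060473/634031 ≈ -490.61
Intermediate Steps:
t(-61) - (241813 + 137844)/(118257 + (201*v + 94/(-135))) = -488 - (241813 + 137844)/(118257 + (201*136 + 94/(-135))) = -488 - 379657/(118257 + (27336 + 94*(-1/135))) = -488 - 379657/(118257 + (27336 - 94/135)) = -488 - 379657/(118257 + 3690266/135) = -488 - 379657/19654961/135 = -488 - 379657*135/19654961 = -488 - 1*1653345/634031 = -488 - 1653345/634031 = -311060473/634031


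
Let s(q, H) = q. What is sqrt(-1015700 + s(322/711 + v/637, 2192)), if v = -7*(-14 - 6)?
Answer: I*sqrt(472437803297642)/21567 ≈ 1007.8*I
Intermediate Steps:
v = 140 (v = -7*(-20) = 140)
sqrt(-1015700 + s(322/711 + v/637, 2192)) = sqrt(-1015700 + (322/711 + 140/637)) = sqrt(-1015700 + (322*(1/711) + 140*(1/637))) = sqrt(-1015700 + (322/711 + 20/91)) = sqrt(-1015700 + 43522/64701) = sqrt(-65716762178/64701) = I*sqrt(472437803297642)/21567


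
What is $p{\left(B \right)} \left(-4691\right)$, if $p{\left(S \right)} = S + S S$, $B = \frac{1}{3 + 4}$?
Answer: $- \frac{37528}{49} \approx -765.88$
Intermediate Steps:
$B = \frac{1}{7} \approx 0.14286$
$p{\left(S \right)} = S + S^{2}$
$p{\left(B \right)} \left(-4691\right) = \frac{1 + \frac{1}{7}}{7} \left(-4691\right) = \frac{1}{7} \cdot \frac{8}{7} \left(-4691\right) = \frac{8}{49} \left(-4691\right) = - \frac{37528}{49}$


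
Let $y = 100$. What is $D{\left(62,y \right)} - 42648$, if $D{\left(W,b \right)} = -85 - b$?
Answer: $-42833$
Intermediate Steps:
$D{\left(62,y \right)} - 42648 = \left(-85 - 100\right) - 42648 = -185 - 42648 = -42833$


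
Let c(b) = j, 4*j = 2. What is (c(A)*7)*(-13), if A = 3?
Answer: -91/2 ≈ -45.500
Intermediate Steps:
j = ½ (j = (¼)*2 = ½ ≈ 0.50000)
c(b) = ½
(c(A)*7)*(-13) = ((½)*7)*(-13) = (7/2)*(-13) = -91/2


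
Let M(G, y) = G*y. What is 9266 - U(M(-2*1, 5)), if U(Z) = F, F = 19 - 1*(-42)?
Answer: 9205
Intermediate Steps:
F = 61 (F = 19 + 42 = 61)
U(Z) = 61
9266 - U(M(-2*1, 5)) = 9266 - 1*61 = 9266 - 61 = 9205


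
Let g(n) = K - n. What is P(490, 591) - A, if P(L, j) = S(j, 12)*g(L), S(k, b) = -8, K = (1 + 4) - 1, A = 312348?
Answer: -308460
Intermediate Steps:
K = 4 (K = 5 - 1 = 4)
g(n) = 4 - n
P(L, j) = -32 + 8*L (P(L, j) = -8*(4 - L) = -32 + 8*L)
P(490, 591) - A = (-32 + 8*490) - 1*312348 = (-32 + 3920) - 312348 = 3888 - 312348 = -308460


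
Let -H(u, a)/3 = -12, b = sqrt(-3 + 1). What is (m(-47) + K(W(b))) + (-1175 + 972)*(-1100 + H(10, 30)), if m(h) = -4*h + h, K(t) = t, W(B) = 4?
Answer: 216137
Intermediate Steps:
b = I*sqrt(2) (b = sqrt(-2) = I*sqrt(2) ≈ 1.4142*I)
H(u, a) = 36 (H(u, a) = -3*(-12) = 36)
m(h) = -3*h
(m(-47) + K(W(b))) + (-1175 + 972)*(-1100 + H(10, 30)) = (-3*(-47) + 4) + (-1175 + 972)*(-1100 + 36) = (141 + 4) - 203*(-1064) = 145 + 215992 = 216137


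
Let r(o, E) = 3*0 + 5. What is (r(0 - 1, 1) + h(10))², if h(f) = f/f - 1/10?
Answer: 3481/100 ≈ 34.810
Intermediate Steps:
h(f) = 9/10 (h(f) = 1 - 1*⅒ = 1 - ⅒ = 9/10)
r(o, E) = 5 (r(o, E) = 0 + 5 = 5)
(r(0 - 1, 1) + h(10))² = (5 + 9/10)² = (59/10)² = 3481/100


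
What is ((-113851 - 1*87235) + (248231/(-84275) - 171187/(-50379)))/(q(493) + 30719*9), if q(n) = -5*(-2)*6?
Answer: -853746943429474/1174064963609475 ≈ -0.72717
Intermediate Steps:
q(n) = 60 (q(n) = 10*6 = 60)
((-113851 - 1*87235) + (248231/(-84275) - 171187/(-50379)))/(q(493) + 30719*9) = ((-113851 - 1*87235) + (248231/(-84275) - 171187/(-50379)))/(60 + 30719*9) = ((-113851 - 87235) + (248231*(-1/84275) - 171187*(-1/50379)))/(60 + 276471) = (-201086 + (-248231/84275 + 171187/50379))/276531 = (-201086 + 1921154876/4245690225)*(1/276531) = -853746943429474/4245690225*1/276531 = -853746943429474/1174064963609475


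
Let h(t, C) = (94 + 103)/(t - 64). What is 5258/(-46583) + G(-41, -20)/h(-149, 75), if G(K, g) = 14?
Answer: -139946332/9176851 ≈ -15.250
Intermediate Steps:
h(t, C) = 197/(-64 + t)
5258/(-46583) + G(-41, -20)/h(-149, 75) = 5258/(-46583) + 14/((197/(-64 - 149))) = 5258*(-1/46583) + 14/((197/(-213))) = -5258/46583 + 14/((197*(-1/213))) = -5258/46583 + 14/(-197/213) = -5258/46583 + 14*(-213/197) = -5258/46583 - 2982/197 = -139946332/9176851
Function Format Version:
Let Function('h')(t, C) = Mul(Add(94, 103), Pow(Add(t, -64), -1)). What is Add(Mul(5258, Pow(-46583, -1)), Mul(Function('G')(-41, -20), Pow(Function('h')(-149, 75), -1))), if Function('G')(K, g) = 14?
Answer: Rational(-139946332, 9176851) ≈ -15.250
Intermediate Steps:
Function('h')(t, C) = Mul(197, Pow(Add(-64, t), -1))
Add(Mul(5258, Pow(-46583, -1)), Mul(Function('G')(-41, -20), Pow(Function('h')(-149, 75), -1))) = Add(Mul(5258, Pow(-46583, -1)), Mul(14, Pow(Mul(197, Pow(Add(-64, -149), -1)), -1))) = Add(Mul(5258, Rational(-1, 46583)), Mul(14, Pow(Mul(197, Pow(-213, -1)), -1))) = Add(Rational(-5258, 46583), Mul(14, Pow(Mul(197, Rational(-1, 213)), -1))) = Add(Rational(-5258, 46583), Mul(14, Pow(Rational(-197, 213), -1))) = Add(Rational(-5258, 46583), Mul(14, Rational(-213, 197))) = Add(Rational(-5258, 46583), Rational(-2982, 197)) = Rational(-139946332, 9176851)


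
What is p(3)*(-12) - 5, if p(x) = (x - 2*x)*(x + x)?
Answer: 211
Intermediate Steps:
p(x) = -2*x**2 (p(x) = (-x)*(2*x) = -2*x**2)
p(3)*(-12) - 5 = -2*3**2*(-12) - 5 = -2*9*(-12) - 5 = -18*(-12) - 5 = 216 - 5 = 211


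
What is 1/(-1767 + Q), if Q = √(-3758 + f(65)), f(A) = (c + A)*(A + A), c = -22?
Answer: -1767/3120457 - 2*√458/3120457 ≈ -0.00057998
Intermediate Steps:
f(A) = 2*A*(-22 + A) (f(A) = (-22 + A)*(A + A) = (-22 + A)*(2*A) = 2*A*(-22 + A))
Q = 2*√458 (Q = √(-3758 + 2*65*(-22 + 65)) = √(-3758 + 2*65*43) = √(-3758 + 5590) = √1832 = 2*√458 ≈ 42.802)
1/(-1767 + Q) = 1/(-1767 + 2*√458)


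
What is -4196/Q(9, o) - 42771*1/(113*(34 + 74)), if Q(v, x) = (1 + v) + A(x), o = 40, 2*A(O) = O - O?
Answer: -8605949/20340 ≈ -423.10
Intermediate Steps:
A(O) = 0 (A(O) = (O - O)/2 = (1/2)*0 = 0)
Q(v, x) = 1 + v (Q(v, x) = (1 + v) + 0 = 1 + v)
-4196/Q(9, o) - 42771*1/(113*(34 + 74)) = -4196/(1 + 9) - 42771*1/(113*(34 + 74)) = -4196/10 - 42771/(108*113) = -4196*1/10 - 42771/12204 = -2098/5 - 42771*1/12204 = -2098/5 - 14257/4068 = -8605949/20340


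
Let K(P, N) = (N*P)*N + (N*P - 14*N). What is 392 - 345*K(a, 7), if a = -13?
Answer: 285362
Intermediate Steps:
K(P, N) = -14*N + N*P + P*N² (K(P, N) = P*N² + (-14*N + N*P) = -14*N + N*P + P*N²)
392 - 345*K(a, 7) = 392 - 2415*(-14 - 13 + 7*(-13)) = 392 - 2415*(-14 - 13 - 91) = 392 - 2415*(-118) = 392 - 345*(-826) = 392 + 284970 = 285362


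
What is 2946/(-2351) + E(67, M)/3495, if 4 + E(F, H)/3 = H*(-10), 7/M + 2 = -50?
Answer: -89396559/71211790 ≈ -1.2554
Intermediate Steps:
M = -7/52 (M = 7/(-2 - 50) = 7/(-52) = 7*(-1/52) = -7/52 ≈ -0.13462)
E(F, H) = -12 - 30*H (E(F, H) = -12 + 3*(H*(-10)) = -12 + 3*(-10*H) = -12 - 30*H)
2946/(-2351) + E(67, M)/3495 = 2946/(-2351) + (-12 - 30*(-7/52))/3495 = 2946*(-1/2351) + (-12 + 105/26)*(1/3495) = -2946/2351 - 207/26*1/3495 = -2946/2351 - 69/30290 = -89396559/71211790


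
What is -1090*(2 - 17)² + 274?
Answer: -244976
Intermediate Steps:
-1090*(2 - 17)² + 274 = -1090*(-15)² + 274 = -1090*225 + 274 = -245250 + 274 = -244976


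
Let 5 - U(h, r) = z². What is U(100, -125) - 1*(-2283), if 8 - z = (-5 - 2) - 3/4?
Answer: 32639/16 ≈ 2039.9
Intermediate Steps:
z = 63/4 (z = 8 - ((-5 - 2) - 3/4) = 8 - (-7 - 3*¼) = 8 - (-7 - ¾) = 8 - 1*(-31/4) = 8 + 31/4 = 63/4 ≈ 15.750)
U(h, r) = -3889/16 (U(h, r) = 5 - (63/4)² = 5 - 1*3969/16 = 5 - 3969/16 = -3889/16)
U(100, -125) - 1*(-2283) = -3889/16 - 1*(-2283) = -3889/16 + 2283 = 32639/16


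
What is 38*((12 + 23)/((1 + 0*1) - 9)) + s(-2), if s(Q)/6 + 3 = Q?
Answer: -785/4 ≈ -196.25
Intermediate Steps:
s(Q) = -18 + 6*Q
38*((12 + 23)/((1 + 0*1) - 9)) + s(-2) = 38*((12 + 23)/((1 + 0*1) - 9)) + (-18 + 6*(-2)) = 38*(35/((1 + 0) - 9)) + (-18 - 12) = 38*(35/(1 - 9)) - 30 = 38*(35/(-8)) - 30 = 38*(35*(-⅛)) - 30 = 38*(-35/8) - 30 = -665/4 - 30 = -785/4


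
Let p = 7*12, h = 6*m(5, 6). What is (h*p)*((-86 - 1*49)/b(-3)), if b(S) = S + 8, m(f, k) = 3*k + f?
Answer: -312984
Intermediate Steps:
m(f, k) = f + 3*k
b(S) = 8 + S
h = 138 (h = 6*(5 + 3*6) = 6*(5 + 18) = 6*23 = 138)
p = 84
(h*p)*((-86 - 1*49)/b(-3)) = (138*84)*((-86 - 1*49)/(8 - 3)) = 11592*((-86 - 49)/5) = 11592*(-135*⅕) = 11592*(-27) = -312984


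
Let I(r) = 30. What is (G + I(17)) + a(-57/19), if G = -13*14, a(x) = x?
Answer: -155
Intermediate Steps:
G = -182
(G + I(17)) + a(-57/19) = (-182 + 30) - 57/19 = -152 - 57*1/19 = -152 - 3 = -155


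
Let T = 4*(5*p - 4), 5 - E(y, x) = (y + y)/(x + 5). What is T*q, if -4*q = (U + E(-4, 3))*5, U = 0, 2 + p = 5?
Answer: -330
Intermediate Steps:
p = 3 (p = -2 + 5 = 3)
E(y, x) = 5 - 2*y/(5 + x) (E(y, x) = 5 - (y + y)/(x + 5) = 5 - 2*y/(5 + x))
T = 44 (T = 4*(5*3 - 4) = 4*(15 - 4) = 4*11 = 44)
q = -15/2 (q = -(0 + (25 - 2*(-4) + 5*3)/(5 + 3))*5/4 = -(0 + (25 + 8 + 15)/8)*5/4 = -(0 + (⅛)*48)*5/4 = -(0 + 6)*5/4 = -3*5/2 = -¼*30 = -15/2 ≈ -7.5000)
T*q = 44*(-15/2) = -330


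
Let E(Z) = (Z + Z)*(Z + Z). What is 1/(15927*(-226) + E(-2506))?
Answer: 1/21520642 ≈ 4.6467e-8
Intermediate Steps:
E(Z) = 4*Z² (E(Z) = (2*Z)*(2*Z) = 4*Z²)
1/(15927*(-226) + E(-2506)) = 1/(15927*(-226) + 4*(-2506)²) = 1/(-3599502 + 4*6280036) = 1/(-3599502 + 25120144) = 1/21520642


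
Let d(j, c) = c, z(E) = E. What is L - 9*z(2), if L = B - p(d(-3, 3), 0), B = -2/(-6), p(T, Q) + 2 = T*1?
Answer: -56/3 ≈ -18.667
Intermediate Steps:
p(T, Q) = -2 + T (p(T, Q) = -2 + T*1 = -2 + T)
B = 1/3 (B = -2*(-1/6) = 1/3 ≈ 0.33333)
L = -2/3 (L = 1/3 - (-2 + 3) = 1/3 - 1*1 = 1/3 - 1 = -2/3 ≈ -0.66667)
L - 9*z(2) = -2/3 - 9*2 = -2/3 - 18 = -56/3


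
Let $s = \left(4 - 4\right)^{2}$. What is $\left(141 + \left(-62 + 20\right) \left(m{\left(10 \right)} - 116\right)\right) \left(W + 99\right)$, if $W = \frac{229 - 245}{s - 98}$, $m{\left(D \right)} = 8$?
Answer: $\frac{22725543}{49} \approx 4.6379 \cdot 10^{5}$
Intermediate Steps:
$s = 0$ ($s = 0^{2} = 0$)
$W = \frac{8}{49}$ ($W = \frac{229 - 245}{0 - 98} = - \frac{16}{-98} = \left(-16\right) \left(- \frac{1}{98}\right) = \frac{8}{49} \approx 0.16327$)
$\left(141 + \left(-62 + 20\right) \left(m{\left(10 \right)} - 116\right)\right) \left(W + 99\right) = \left(141 + \left(-62 + 20\right) \left(8 - 116\right)\right) \left(\frac{8}{49} + 99\right) = \left(141 - -4536\right) \frac{4859}{49} = \left(141 + 4536\right) \frac{4859}{49} = 4677 \cdot \frac{4859}{49} = \frac{22725543}{49}$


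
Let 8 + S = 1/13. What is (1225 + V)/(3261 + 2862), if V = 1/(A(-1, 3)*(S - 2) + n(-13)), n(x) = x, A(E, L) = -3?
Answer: 89021/444938 ≈ 0.20008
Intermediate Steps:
S = -103/13 (S = -8 + 1/13 = -103/13 ≈ -7.9231)
V = 13/218 (V = 1/(-3*(-103/13 - 2) - 13) = 1/(-3*(-129/13) - 13) = 1/(387/13 - 13) = 1/(218/13) = 13/218 ≈ 0.059633)
(1225 + V)/(3261 + 2862) = (1225 + 13/218)/(3261 + 2862) = (267063/218)/6123 = (267063/218)*(1/6123) = 89021/444938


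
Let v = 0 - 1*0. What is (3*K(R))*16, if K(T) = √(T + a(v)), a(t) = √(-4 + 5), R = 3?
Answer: 96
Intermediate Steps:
v = 0 (v = 0 + 0 = 0)
a(t) = 1 (a(t) = √1 = 1)
K(T) = √(1 + T) (K(T) = √(T + 1) = √(1 + T))
(3*K(R))*16 = (3*√(1 + 3))*16 = (3*√4)*16 = (3*2)*16 = 6*16 = 96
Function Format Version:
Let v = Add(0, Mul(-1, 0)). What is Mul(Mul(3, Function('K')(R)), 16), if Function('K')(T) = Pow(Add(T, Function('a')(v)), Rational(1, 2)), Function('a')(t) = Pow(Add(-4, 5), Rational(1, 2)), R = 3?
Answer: 96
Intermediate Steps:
v = 0 (v = Add(0, 0) = 0)
Function('a')(t) = 1 (Function('a')(t) = Pow(1, Rational(1, 2)) = 1)
Function('K')(T) = Pow(Add(1, T), Rational(1, 2)) (Function('K')(T) = Pow(Add(T, 1), Rational(1, 2)) = Pow(Add(1, T), Rational(1, 2)))
Mul(Mul(3, Function('K')(R)), 16) = Mul(Mul(3, Pow(Add(1, 3), Rational(1, 2))), 16) = Mul(Mul(3, Pow(4, Rational(1, 2))), 16) = Mul(Mul(3, 2), 16) = Mul(6, 16) = 96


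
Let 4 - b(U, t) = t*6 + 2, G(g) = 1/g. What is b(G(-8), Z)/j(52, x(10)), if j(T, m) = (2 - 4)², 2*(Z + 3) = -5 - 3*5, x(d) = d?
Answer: 20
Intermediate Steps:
Z = -13 (Z = -3 + (-5 - 3*5)/2 = -3 + (-5 - 15)/2 = -3 + (½)*(-20) = -3 - 10 = -13)
j(T, m) = 4 (j(T, m) = (-2)² = 4)
b(U, t) = 2 - 6*t (b(U, t) = 4 - (t*6 + 2) = 4 - (6*t + 2) = 4 - (2 + 6*t) = 4 + (-2 - 6*t) = 2 - 6*t)
b(G(-8), Z)/j(52, x(10)) = (2 - 6*(-13))/4 = (2 + 78)*(¼) = 80*(¼) = 20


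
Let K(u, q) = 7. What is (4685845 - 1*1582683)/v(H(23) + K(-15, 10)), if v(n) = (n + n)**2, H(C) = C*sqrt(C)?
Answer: 2369264187/36711481 - 249804541*sqrt(23)/146845924 ≈ 56.379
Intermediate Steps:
H(C) = C**(3/2)
v(n) = 4*n**2 (v(n) = (2*n)**2 = 4*n**2)
(4685845 - 1*1582683)/v(H(23) + K(-15, 10)) = (4685845 - 1*1582683)/((4*(23**(3/2) + 7)**2)) = (4685845 - 1582683)/((4*(23*sqrt(23) + 7)**2)) = 3103162/((4*(7 + 23*sqrt(23))**2)) = 3103162*(1/(4*(7 + 23*sqrt(23))**2)) = 1551581/(2*(7 + 23*sqrt(23))**2)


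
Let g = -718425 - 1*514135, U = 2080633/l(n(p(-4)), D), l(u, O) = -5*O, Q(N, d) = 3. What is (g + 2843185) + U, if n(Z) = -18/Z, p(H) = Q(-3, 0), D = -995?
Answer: 8014940008/4975 ≈ 1.6110e+6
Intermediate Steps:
p(H) = 3
U = 2080633/4975 (U = 2080633/((-5*(-995))) = 2080633/4975 ≈ 418.22)
g = -1232560 (g = -718425 - 514135 = -1232560)
(g + 2843185) + U = (-1232560 + 2843185) + 2080633/4975 = 1610625 + 2080633/4975 = 8014940008/4975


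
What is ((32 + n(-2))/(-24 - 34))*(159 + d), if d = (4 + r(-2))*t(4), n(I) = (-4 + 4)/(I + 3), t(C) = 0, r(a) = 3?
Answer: -2544/29 ≈ -87.724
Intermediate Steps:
n(I) = 0 (n(I) = 0/(3 + I) = 0)
d = 0 (d = (4 + 3)*0 = 7*0 = 0)
((32 + n(-2))/(-24 - 34))*(159 + d) = ((32 + 0)/(-24 - 34))*(159 + 0) = (32/(-58))*159 = (32*(-1/58))*159 = -16/29*159 = -2544/29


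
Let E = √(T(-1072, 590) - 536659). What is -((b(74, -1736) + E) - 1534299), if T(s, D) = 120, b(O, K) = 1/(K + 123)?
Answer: 2474824288/1613 - I*√536539 ≈ 1.5343e+6 - 732.49*I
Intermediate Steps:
b(O, K) = 1/(123 + K)
E = I*√536539 (E = √(120 - 536659) = √(-536539) = I*√536539 ≈ 732.49*I)
-((b(74, -1736) + E) - 1534299) = -((1/(123 - 1736) + I*√536539) - 1534299) = -((1/(-1613) + I*√536539) - 1534299) = -((-1/1613 + I*√536539) - 1534299) = -(-2474824288/1613 + I*√536539) = 2474824288/1613 - I*√536539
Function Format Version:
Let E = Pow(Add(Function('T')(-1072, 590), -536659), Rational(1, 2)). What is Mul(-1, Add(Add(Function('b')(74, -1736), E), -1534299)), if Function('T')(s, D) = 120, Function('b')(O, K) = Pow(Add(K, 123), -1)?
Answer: Add(Rational(2474824288, 1613), Mul(-1, I, Pow(536539, Rational(1, 2)))) ≈ Add(1.5343e+6, Mul(-732.49, I))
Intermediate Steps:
Function('b')(O, K) = Pow(Add(123, K), -1)
E = Mul(I, Pow(536539, Rational(1, 2))) (E = Pow(Add(120, -536659), Rational(1, 2)) = Pow(-536539, Rational(1, 2)) = Mul(I, Pow(536539, Rational(1, 2))) ≈ Mul(732.49, I))
Mul(-1, Add(Add(Function('b')(74, -1736), E), -1534299)) = Mul(-1, Add(Add(Pow(Add(123, -1736), -1), Mul(I, Pow(536539, Rational(1, 2)))), -1534299)) = Mul(-1, Add(Add(Pow(-1613, -1), Mul(I, Pow(536539, Rational(1, 2)))), -1534299)) = Mul(-1, Add(Add(Rational(-1, 1613), Mul(I, Pow(536539, Rational(1, 2)))), -1534299)) = Mul(-1, Add(Rational(-2474824288, 1613), Mul(I, Pow(536539, Rational(1, 2))))) = Add(Rational(2474824288, 1613), Mul(-1, I, Pow(536539, Rational(1, 2))))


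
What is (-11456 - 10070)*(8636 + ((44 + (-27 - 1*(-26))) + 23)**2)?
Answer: -279665792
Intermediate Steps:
(-11456 - 10070)*(8636 + ((44 + (-27 - 1*(-26))) + 23)**2) = -21526*(8636 + ((44 + (-27 + 26)) + 23)**2) = -21526*(8636 + ((44 - 1) + 23)**2) = -21526*(8636 + (43 + 23)**2) = -21526*(8636 + 66**2) = -21526*(8636 + 4356) = -21526*12992 = -279665792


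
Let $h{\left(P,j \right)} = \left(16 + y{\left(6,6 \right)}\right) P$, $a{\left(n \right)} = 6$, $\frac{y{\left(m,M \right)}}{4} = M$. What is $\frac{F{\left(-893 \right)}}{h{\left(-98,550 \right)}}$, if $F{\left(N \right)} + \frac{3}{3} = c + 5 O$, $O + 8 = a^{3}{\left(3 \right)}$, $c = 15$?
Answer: $- \frac{527}{1960} \approx -0.26888$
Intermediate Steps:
$y{\left(m,M \right)} = 4 M$
$h{\left(P,j \right)} = 40 P$ ($h{\left(P,j \right)} = \left(16 + 4 \cdot 6\right) P = \left(16 + 24\right) P = 40 P$)
$O = 208$ ($O = -8 + 6^{3} = -8 + 216 = 208$)
$F{\left(N \right)} = 1054$ ($F{\left(N \right)} = -1 + \left(15 + 5 \cdot 208\right) = -1 + \left(15 + 1040\right) = -1 + 1055 = 1054$)
$\frac{F{\left(-893 \right)}}{h{\left(-98,550 \right)}} = \frac{1054}{40 \left(-98\right)} = \frac{1054}{-3920} = 1054 \left(- \frac{1}{3920}\right) = - \frac{527}{1960}$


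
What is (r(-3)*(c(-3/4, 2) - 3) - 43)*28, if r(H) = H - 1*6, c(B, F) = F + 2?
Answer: -1456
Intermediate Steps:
c(B, F) = 2 + F
r(H) = -6 + H (r(H) = H - 6 = -6 + H)
(r(-3)*(c(-3/4, 2) - 3) - 43)*28 = ((-6 - 3)*((2 + 2) - 3) - 43)*28 = (-9*(4 - 3) - 43)*28 = (-9*1 - 43)*28 = (-9 - 43)*28 = -52*28 = -1456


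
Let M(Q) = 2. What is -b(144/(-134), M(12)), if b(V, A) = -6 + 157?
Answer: -151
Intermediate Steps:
b(V, A) = 151
-b(144/(-134), M(12)) = -1*151 = -151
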